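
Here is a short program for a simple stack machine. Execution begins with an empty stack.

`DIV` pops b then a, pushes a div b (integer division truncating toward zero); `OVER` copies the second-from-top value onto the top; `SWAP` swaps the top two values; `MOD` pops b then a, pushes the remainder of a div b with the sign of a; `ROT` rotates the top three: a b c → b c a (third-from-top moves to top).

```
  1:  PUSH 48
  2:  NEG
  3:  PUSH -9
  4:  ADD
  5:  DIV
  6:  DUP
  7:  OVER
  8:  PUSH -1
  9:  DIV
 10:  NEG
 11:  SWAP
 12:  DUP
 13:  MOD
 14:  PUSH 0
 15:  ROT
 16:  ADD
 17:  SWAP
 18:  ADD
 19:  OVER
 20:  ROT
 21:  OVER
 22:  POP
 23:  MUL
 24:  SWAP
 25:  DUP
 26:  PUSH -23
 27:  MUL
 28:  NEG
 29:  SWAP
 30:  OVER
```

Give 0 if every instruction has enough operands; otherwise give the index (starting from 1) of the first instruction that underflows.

PUSH 48 → [48]
NEG     → [-48]
PUSH -9 → [-48, -9]
ADD     → [-57]
DIV  — needs 2 operands, stack has 1 → underflow

5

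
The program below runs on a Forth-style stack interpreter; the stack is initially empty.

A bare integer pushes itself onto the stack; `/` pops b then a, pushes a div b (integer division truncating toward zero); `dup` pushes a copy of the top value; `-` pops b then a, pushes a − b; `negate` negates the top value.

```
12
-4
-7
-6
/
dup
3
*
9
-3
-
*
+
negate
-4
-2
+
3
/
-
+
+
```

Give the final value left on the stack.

-27

12      [12]
-4      [12, -4]
-7      [12, -4, -7]
-6      [12, -4, -7, -6]
/       [12, -4, 1]
dup     [12, -4, 1, 1]
3       [12, -4, 1, 1, 3]
*       [12, -4, 1, 3]
9       [12, -4, 1, 3, 9]
-3      [12, -4, 1, 3, 9, -3]
-       [12, -4, 1, 3, 12]
*       [12, -4, 1, 36]
+       [12, -4, 37]
negate  [12, -4, -37]
-4      [12, -4, -37, -4]
-2      [12, -4, -37, -4, -2]
+       [12, -4, -37, -6]
3       [12, -4, -37, -6, 3]
/       [12, -4, -37, -2]
-       [12, -4, -35]
+       [12, -39]
+       [-27]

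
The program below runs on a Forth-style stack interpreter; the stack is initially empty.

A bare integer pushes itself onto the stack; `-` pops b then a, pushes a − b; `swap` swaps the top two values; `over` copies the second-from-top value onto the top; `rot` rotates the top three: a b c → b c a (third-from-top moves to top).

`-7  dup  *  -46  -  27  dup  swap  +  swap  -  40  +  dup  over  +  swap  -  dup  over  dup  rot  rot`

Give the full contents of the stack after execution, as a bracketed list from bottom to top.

[-1, -1, -1, -1]

-7   : -7
dup  : -7 -7
*    : 49
-46  : 49 -46
-    : 95
27   : 95 27
dup  : 95 27 27
swap : 95 27 27
+    : 95 54
swap : 54 95
-    : -41
40   : -41 40
+    : -1
dup  : -1 -1
over : -1 -1 -1
+    : -1 -2
swap : -2 -1
-    : -1
dup  : -1 -1
over : -1 -1 -1
dup  : -1 -1 -1 -1
rot  : -1 -1 -1 -1
rot  : -1 -1 -1 -1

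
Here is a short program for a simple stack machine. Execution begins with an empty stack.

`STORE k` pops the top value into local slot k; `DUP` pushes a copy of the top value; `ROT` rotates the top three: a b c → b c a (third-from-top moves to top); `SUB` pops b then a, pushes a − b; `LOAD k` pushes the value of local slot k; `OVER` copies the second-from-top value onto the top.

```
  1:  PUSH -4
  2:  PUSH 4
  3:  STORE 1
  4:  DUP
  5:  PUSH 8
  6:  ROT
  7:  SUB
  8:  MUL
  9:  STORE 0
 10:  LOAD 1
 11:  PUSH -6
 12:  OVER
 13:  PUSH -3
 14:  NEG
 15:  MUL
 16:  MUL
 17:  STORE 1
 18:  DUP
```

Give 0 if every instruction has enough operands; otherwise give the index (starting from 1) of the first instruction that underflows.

0

PUSH -4  -4
PUSH 4   -4 4
STORE 1  -4
DUP      -4 -4
PUSH 8   -4 -4 8
ROT      -4 8 -4
SUB      -4 12
MUL      -48
STORE 0  (empty)
LOAD 1   4
PUSH -6  4 -6
OVER     4 -6 4
PUSH -3  4 -6 4 -3
NEG      4 -6 4 3
MUL      4 -6 12
MUL      4 -72
STORE 1  4
DUP      4 4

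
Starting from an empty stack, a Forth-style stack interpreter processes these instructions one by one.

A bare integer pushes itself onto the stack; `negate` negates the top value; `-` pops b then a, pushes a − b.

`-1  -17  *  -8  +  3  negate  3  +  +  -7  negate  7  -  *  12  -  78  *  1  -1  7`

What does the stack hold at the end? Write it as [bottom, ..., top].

[-936, 1, -1, 7]

-1     -> [-1]
-17    -> [-1, -17]
*      -> [17]
-8     -> [17, -8]
+      -> [9]
3      -> [9, 3]
negate -> [9, -3]
3      -> [9, -3, 3]
+      -> [9, 0]
+      -> [9]
-7     -> [9, -7]
negate -> [9, 7]
7      -> [9, 7, 7]
-      -> [9, 0]
*      -> [0]
12     -> [0, 12]
-      -> [-12]
78     -> [-12, 78]
*      -> [-936]
1      -> [-936, 1]
-1     -> [-936, 1, -1]
7      -> [-936, 1, -1, 7]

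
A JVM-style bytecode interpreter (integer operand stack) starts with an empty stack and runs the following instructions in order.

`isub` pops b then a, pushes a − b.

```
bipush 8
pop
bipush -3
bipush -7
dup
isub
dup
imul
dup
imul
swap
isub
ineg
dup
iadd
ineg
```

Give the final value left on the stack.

bipush 8  : 8
pop       : (empty)
bipush -3 : -3
bipush -7 : -3 -7
dup       : -3 -7 -7
isub      : -3 0
dup       : -3 0 0
imul      : -3 0
dup       : -3 0 0
imul      : -3 0
swap      : 0 -3
isub      : 3
ineg      : -3
dup       : -3 -3
iadd      : -6
ineg      : 6

6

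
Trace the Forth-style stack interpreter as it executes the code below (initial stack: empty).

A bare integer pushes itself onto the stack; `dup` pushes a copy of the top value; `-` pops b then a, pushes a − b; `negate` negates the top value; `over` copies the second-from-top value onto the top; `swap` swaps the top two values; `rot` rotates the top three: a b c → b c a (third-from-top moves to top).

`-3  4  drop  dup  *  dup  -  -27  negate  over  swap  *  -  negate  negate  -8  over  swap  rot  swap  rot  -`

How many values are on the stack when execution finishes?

-3     : [-3]
4      : [-3, 4]
drop   : [-3]
dup    : [-3, -3]
*      : [9]
dup    : [9, 9]
-      : [0]
-27    : [0, -27]
negate : [0, 27]
over   : [0, 27, 0]
swap   : [0, 0, 27]
*      : [0, 0]
-      : [0]
negate : [0]
negate : [0]
-8     : [0, -8]
over   : [0, -8, 0]
swap   : [0, 0, -8]
rot    : [0, -8, 0]
swap   : [0, 0, -8]
rot    : [0, -8, 0]
-      : [0, -8]

2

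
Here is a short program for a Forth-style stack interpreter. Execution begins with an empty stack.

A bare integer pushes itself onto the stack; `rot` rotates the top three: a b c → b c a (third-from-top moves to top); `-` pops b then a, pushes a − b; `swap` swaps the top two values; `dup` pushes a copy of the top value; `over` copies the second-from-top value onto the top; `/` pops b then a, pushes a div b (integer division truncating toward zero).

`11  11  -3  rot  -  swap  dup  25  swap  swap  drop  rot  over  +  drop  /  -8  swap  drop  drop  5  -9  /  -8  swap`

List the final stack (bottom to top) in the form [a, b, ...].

11   -> [11]
11   -> [11, 11]
-3   -> [11, 11, -3]
rot  -> [11, -3, 11]
-    -> [11, -14]
swap -> [-14, 11]
dup  -> [-14, 11, 11]
25   -> [-14, 11, 11, 25]
swap -> [-14, 11, 25, 11]
swap -> [-14, 11, 11, 25]
drop -> [-14, 11, 11]
rot  -> [11, 11, -14]
over -> [11, 11, -14, 11]
+    -> [11, 11, -3]
drop -> [11, 11]
/    -> [1]
-8   -> [1, -8]
swap -> [-8, 1]
drop -> [-8]
drop -> []
5    -> [5]
-9   -> [5, -9]
/    -> [0]
-8   -> [0, -8]
swap -> [-8, 0]

[-8, 0]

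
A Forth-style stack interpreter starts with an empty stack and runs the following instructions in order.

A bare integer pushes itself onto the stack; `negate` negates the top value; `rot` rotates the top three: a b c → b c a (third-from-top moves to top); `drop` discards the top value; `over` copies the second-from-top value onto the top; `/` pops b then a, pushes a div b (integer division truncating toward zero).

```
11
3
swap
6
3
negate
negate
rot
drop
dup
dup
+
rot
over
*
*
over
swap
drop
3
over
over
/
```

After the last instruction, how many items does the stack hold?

11     : [11]
3      : [11, 3]
swap   : [3, 11]
6      : [3, 11, 6]
3      : [3, 11, 6, 3]
negate : [3, 11, 6, -3]
negate : [3, 11, 6, 3]
rot    : [3, 6, 3, 11]
drop   : [3, 6, 3]
dup    : [3, 6, 3, 3]
dup    : [3, 6, 3, 3, 3]
+      : [3, 6, 3, 6]
rot    : [3, 3, 6, 6]
over   : [3, 3, 6, 6, 6]
*      : [3, 3, 6, 36]
*      : [3, 3, 216]
over   : [3, 3, 216, 3]
swap   : [3, 3, 3, 216]
drop   : [3, 3, 3]
3      : [3, 3, 3, 3]
over   : [3, 3, 3, 3, 3]
over   : [3, 3, 3, 3, 3, 3]
/      : [3, 3, 3, 3, 1]

5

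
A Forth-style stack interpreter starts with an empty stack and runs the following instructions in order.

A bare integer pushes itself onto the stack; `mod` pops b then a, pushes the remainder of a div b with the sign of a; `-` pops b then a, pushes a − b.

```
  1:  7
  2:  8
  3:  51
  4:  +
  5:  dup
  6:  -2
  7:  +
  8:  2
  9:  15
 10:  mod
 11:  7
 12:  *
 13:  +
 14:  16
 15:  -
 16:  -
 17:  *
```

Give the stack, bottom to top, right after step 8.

[7, 59, 57, 2]

7   : [7]
8   : [7, 8]
51  : [7, 8, 51]
+   : [7, 59]
dup : [7, 59, 59]
-2  : [7, 59, 59, -2]
+   : [7, 59, 57]
2   : [7, 59, 57, 2]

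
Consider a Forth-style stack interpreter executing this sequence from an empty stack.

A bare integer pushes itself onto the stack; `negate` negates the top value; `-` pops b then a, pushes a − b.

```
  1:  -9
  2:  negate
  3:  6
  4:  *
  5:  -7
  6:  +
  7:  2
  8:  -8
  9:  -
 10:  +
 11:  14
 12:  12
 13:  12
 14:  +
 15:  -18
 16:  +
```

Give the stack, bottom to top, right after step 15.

[57, 14, 24, -18]

-9     : [-9]
negate : [9]
6      : [9, 6]
*      : [54]
-7     : [54, -7]
+      : [47]
2      : [47, 2]
-8     : [47, 2, -8]
-      : [47, 10]
+      : [57]
14     : [57, 14]
12     : [57, 14, 12]
12     : [57, 14, 12, 12]
+      : [57, 14, 24]
-18    : [57, 14, 24, -18]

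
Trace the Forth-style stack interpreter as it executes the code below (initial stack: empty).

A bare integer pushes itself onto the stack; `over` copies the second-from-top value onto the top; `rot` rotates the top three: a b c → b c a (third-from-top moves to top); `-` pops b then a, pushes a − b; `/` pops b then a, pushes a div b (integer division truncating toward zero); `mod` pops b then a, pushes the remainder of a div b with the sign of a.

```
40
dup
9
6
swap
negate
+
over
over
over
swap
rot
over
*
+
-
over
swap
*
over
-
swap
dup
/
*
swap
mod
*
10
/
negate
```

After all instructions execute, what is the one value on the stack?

40     -> 40
dup    -> 40 40
9      -> 40 40 9
6      -> 40 40 9 6
swap   -> 40 40 6 9
negate -> 40 40 6 -9
+      -> 40 40 -3
over   -> 40 40 -3 40
over   -> 40 40 -3 40 -3
over   -> 40 40 -3 40 -3 40
swap   -> 40 40 -3 40 40 -3
rot    -> 40 40 -3 40 -3 40
over   -> 40 40 -3 40 -3 40 -3
*      -> 40 40 -3 40 -3 -120
+      -> 40 40 -3 40 -123
-      -> 40 40 -3 163
over   -> 40 40 -3 163 -3
swap   -> 40 40 -3 -3 163
*      -> 40 40 -3 -489
over   -> 40 40 -3 -489 -3
-      -> 40 40 -3 -486
swap   -> 40 40 -486 -3
dup    -> 40 40 -486 -3 -3
/      -> 40 40 -486 1
*      -> 40 40 -486
swap   -> 40 -486 40
mod    -> 40 -6
*      -> -240
10     -> -240 10
/      -> -24
negate -> 24

24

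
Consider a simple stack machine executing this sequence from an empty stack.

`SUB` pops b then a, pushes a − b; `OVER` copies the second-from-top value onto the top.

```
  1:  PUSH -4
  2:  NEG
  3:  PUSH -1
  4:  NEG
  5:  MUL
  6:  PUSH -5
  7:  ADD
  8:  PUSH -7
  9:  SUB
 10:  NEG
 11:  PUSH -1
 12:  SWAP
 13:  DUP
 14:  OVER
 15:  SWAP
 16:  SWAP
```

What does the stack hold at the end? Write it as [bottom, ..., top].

PUSH -4 -> [-4]
NEG     -> [4]
PUSH -1 -> [4, -1]
NEG     -> [4, 1]
MUL     -> [4]
PUSH -5 -> [4, -5]
ADD     -> [-1]
PUSH -7 -> [-1, -7]
SUB     -> [6]
NEG     -> [-6]
PUSH -1 -> [-6, -1]
SWAP    -> [-1, -6]
DUP     -> [-1, -6, -6]
OVER    -> [-1, -6, -6, -6]
SWAP    -> [-1, -6, -6, -6]
SWAP    -> [-1, -6, -6, -6]

[-1, -6, -6, -6]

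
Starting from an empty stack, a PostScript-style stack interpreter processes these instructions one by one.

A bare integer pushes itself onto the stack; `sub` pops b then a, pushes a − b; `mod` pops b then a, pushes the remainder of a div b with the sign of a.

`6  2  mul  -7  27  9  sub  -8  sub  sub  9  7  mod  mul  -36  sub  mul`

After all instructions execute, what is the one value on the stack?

-360

6    6
2    6 2
mul  12
-7   12 -7
27   12 -7 27
9    12 -7 27 9
sub  12 -7 18
-8   12 -7 18 -8
sub  12 -7 26
sub  12 -33
9    12 -33 9
7    12 -33 9 7
mod  12 -33 2
mul  12 -66
-36  12 -66 -36
sub  12 -30
mul  -360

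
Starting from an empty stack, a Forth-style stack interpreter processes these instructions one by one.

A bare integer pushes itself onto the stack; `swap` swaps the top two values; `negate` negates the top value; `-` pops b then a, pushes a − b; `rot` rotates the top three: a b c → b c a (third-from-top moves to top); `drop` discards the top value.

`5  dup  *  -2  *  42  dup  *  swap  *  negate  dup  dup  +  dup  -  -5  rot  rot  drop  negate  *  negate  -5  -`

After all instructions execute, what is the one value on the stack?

-440995

5       5
dup     5 5
*       25
-2      25 -2
*       -50
42      -50 42
dup     -50 42 42
*       -50 1764
swap    1764 -50
*       -88200
negate  88200
dup     88200 88200
dup     88200 88200 88200
+       88200 176400
dup     88200 176400 176400
-       88200 0
-5      88200 0 -5
rot     0 -5 88200
rot     -5 88200 0
drop    -5 88200
negate  -5 -88200
*       441000
negate  -441000
-5      -441000 -5
-       -440995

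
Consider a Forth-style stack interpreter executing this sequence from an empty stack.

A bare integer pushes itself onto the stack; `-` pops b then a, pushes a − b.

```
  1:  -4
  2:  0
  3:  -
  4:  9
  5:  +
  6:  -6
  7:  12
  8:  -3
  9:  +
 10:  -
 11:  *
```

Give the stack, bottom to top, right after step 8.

[5, -6, 12, -3]

-4 -> -4
0  -> -4 0
-  -> -4
9  -> -4 9
+  -> 5
-6 -> 5 -6
12 -> 5 -6 12
-3 -> 5 -6 12 -3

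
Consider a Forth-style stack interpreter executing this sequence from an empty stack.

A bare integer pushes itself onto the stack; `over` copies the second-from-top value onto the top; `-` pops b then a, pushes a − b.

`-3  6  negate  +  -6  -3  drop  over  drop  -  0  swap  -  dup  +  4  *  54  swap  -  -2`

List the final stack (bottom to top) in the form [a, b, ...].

-3     -> [-3]
6      -> [-3, 6]
negate -> [-3, -6]
+      -> [-9]
-6     -> [-9, -6]
-3     -> [-9, -6, -3]
drop   -> [-9, -6]
over   -> [-9, -6, -9]
drop   -> [-9, -6]
-      -> [-3]
0      -> [-3, 0]
swap   -> [0, -3]
-      -> [3]
dup    -> [3, 3]
+      -> [6]
4      -> [6, 4]
*      -> [24]
54     -> [24, 54]
swap   -> [54, 24]
-      -> [30]
-2     -> [30, -2]

[30, -2]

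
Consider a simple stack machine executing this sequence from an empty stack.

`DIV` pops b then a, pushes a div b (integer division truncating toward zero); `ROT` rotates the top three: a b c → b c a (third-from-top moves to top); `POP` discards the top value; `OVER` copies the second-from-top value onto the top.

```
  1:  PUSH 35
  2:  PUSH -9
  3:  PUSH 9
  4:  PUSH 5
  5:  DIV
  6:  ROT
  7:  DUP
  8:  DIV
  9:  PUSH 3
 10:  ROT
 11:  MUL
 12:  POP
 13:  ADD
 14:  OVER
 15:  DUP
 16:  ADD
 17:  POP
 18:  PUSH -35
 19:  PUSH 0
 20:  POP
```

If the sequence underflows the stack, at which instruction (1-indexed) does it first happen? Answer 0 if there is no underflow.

14

PUSH 35 → [35]
PUSH -9 → [35, -9]
PUSH 9  → [35, -9, 9]
PUSH 5  → [35, -9, 9, 5]
DIV     → [35, -9, 1]
ROT     → [-9, 1, 35]
DUP     → [-9, 1, 35, 35]
DIV     → [-9, 1, 1]
PUSH 3  → [-9, 1, 1, 3]
ROT     → [-9, 1, 3, 1]
MUL     → [-9, 1, 3]
POP     → [-9, 1]
ADD     → [-8]
OVER  — needs 2 operands, stack has 1 → underflow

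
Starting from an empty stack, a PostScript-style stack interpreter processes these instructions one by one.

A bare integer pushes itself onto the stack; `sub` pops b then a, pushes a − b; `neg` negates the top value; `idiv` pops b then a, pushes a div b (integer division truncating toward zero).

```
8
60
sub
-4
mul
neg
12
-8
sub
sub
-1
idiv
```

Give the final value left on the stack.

228

8    → 8
60   → 8 60
sub  → -52
-4   → -52 -4
mul  → 208
neg  → -208
12   → -208 12
-8   → -208 12 -8
sub  → -208 20
sub  → -228
-1   → -228 -1
idiv → 228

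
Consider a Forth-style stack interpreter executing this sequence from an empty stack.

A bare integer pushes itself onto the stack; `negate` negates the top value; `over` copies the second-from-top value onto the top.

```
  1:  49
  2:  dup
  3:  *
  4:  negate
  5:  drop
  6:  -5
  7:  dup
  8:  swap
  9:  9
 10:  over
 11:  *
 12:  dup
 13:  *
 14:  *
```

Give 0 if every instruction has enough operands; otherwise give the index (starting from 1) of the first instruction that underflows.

49     : 49
dup    : 49 49
*      : 2401
negate : -2401
drop   : (empty)
-5     : -5
dup    : -5 -5
swap   : -5 -5
9      : -5 -5 9
over   : -5 -5 9 -5
*      : -5 -5 -45
dup    : -5 -5 -45 -45
*      : -5 -5 2025
*      : -5 -10125

0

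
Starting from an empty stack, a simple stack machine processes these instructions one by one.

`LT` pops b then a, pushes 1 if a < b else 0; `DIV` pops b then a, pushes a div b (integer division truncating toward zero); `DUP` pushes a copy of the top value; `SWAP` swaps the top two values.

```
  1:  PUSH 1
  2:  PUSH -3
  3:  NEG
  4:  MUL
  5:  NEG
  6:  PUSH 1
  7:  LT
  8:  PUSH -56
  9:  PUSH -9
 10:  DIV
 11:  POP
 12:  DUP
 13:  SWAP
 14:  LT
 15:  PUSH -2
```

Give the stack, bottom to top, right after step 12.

[1, 1]

PUSH 1   -> 1
PUSH -3  -> 1 -3
NEG      -> 1 3
MUL      -> 3
NEG      -> -3
PUSH 1   -> -3 1
LT       -> 1
PUSH -56 -> 1 -56
PUSH -9  -> 1 -56 -9
DIV      -> 1 6
POP      -> 1
DUP      -> 1 1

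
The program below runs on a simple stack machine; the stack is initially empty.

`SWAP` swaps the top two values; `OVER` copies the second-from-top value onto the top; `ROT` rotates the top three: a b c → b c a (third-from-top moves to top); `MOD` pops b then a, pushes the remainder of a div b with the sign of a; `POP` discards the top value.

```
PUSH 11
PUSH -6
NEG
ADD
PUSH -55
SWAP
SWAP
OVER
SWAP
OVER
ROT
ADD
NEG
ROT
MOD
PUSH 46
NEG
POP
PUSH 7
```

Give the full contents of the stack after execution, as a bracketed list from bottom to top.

PUSH 11  -> 11
PUSH -6  -> 11 -6
NEG      -> 11 6
ADD      -> 17
PUSH -55 -> 17 -55
SWAP     -> -55 17
SWAP     -> 17 -55
OVER     -> 17 -55 17
SWAP     -> 17 17 -55
OVER     -> 17 17 -55 17
ROT      -> 17 -55 17 17
ADD      -> 17 -55 34
NEG      -> 17 -55 -34
ROT      -> -55 -34 17
MOD      -> -55 0
PUSH 46  -> -55 0 46
NEG      -> -55 0 -46
POP      -> -55 0
PUSH 7   -> -55 0 7

[-55, 0, 7]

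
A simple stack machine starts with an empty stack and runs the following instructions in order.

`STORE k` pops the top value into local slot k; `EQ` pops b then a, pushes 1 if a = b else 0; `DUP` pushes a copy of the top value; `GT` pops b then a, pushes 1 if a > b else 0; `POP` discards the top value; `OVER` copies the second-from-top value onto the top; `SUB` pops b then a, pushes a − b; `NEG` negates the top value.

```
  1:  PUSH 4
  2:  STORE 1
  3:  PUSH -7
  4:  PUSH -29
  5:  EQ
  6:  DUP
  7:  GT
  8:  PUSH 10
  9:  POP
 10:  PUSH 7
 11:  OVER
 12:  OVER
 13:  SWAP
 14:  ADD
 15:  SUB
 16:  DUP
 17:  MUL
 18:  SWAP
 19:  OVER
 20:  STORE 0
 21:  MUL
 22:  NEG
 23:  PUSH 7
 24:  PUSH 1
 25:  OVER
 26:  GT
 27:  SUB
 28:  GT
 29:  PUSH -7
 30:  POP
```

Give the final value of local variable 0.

0

PUSH 4   → [4]
STORE 1  → []
PUSH -7  → [-7]
PUSH -29 → [-7, -29]
EQ       → [0]
DUP      → [0, 0]
GT       → [0]
PUSH 10  → [0, 10]
POP      → [0]
PUSH 7   → [0, 7]
OVER     → [0, 7, 0]
OVER     → [0, 7, 0, 7]
SWAP     → [0, 7, 7, 0]
ADD      → [0, 7, 7]
SUB      → [0, 0]
DUP      → [0, 0, 0]
MUL      → [0, 0]
SWAP     → [0, 0]
OVER     → [0, 0, 0]
STORE 0  → [0, 0]
MUL      → [0]
NEG      → [0]
PUSH 7   → [0, 7]
PUSH 1   → [0, 7, 1]
OVER     → [0, 7, 1, 7]
GT       → [0, 7, 0]
SUB      → [0, 7]
GT       → [0]
PUSH -7  → [0, -7]
POP      → [0]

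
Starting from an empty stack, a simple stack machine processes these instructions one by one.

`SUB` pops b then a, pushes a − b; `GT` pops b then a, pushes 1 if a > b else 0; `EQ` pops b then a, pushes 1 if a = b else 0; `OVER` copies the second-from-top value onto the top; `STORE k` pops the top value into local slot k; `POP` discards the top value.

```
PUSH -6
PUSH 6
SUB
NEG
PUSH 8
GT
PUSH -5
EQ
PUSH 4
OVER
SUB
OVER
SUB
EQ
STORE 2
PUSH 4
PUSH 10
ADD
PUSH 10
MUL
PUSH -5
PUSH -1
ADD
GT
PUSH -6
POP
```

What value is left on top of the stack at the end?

1

PUSH -6 → -6
PUSH 6  → -6 6
SUB     → -12
NEG     → 12
PUSH 8  → 12 8
GT      → 1
PUSH -5 → 1 -5
EQ      → 0
PUSH 4  → 0 4
OVER    → 0 4 0
SUB     → 0 4
OVER    → 0 4 0
SUB     → 0 4
EQ      → 0
STORE 2 → (empty)
PUSH 4  → 4
PUSH 10 → 4 10
ADD     → 14
PUSH 10 → 14 10
MUL     → 140
PUSH -5 → 140 -5
PUSH -1 → 140 -5 -1
ADD     → 140 -6
GT      → 1
PUSH -6 → 1 -6
POP     → 1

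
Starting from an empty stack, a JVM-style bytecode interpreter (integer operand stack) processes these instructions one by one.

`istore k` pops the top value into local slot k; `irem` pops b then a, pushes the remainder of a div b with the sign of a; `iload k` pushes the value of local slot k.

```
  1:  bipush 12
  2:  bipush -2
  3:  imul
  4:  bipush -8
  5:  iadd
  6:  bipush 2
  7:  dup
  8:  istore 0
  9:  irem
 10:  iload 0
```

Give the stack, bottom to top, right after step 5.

bipush 12 → 12
bipush -2 → 12 -2
imul      → -24
bipush -8 → -24 -8
iadd      → -32

[-32]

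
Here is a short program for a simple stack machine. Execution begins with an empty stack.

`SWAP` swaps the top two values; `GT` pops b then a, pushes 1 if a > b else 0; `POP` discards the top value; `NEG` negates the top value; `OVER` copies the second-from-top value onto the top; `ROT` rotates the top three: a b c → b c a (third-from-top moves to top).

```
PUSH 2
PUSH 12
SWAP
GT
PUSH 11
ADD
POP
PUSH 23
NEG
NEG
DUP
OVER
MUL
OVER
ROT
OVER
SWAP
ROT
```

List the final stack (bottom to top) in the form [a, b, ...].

[529, 23, 23, 23]

PUSH 2  : 2
PUSH 12 : 2 12
SWAP    : 12 2
GT      : 1
PUSH 11 : 1 11
ADD     : 12
POP     : (empty)
PUSH 23 : 23
NEG     : -23
NEG     : 23
DUP     : 23 23
OVER    : 23 23 23
MUL     : 23 529
OVER    : 23 529 23
ROT     : 529 23 23
OVER    : 529 23 23 23
SWAP    : 529 23 23 23
ROT     : 529 23 23 23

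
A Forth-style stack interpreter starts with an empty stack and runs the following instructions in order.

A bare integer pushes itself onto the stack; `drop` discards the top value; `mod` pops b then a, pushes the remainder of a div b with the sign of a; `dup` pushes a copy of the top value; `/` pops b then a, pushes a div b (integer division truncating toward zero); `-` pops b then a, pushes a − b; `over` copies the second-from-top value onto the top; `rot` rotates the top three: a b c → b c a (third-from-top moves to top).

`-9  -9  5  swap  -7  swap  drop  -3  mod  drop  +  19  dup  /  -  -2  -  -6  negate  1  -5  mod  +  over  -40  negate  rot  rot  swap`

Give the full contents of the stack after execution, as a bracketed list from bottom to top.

[-3, 40, -3, 7]

-9     : -9
-9     : -9 -9
5      : -9 -9 5
swap   : -9 5 -9
-7     : -9 5 -9 -7
swap   : -9 5 -7 -9
drop   : -9 5 -7
-3     : -9 5 -7 -3
mod    : -9 5 -1
drop   : -9 5
+      : -4
19     : -4 19
dup    : -4 19 19
/      : -4 1
-      : -5
-2     : -5 -2
-      : -3
-6     : -3 -6
negate : -3 6
1      : -3 6 1
-5     : -3 6 1 -5
mod    : -3 6 1
+      : -3 7
over   : -3 7 -3
-40    : -3 7 -3 -40
negate : -3 7 -3 40
rot    : -3 -3 40 7
rot    : -3 40 7 -3
swap   : -3 40 -3 7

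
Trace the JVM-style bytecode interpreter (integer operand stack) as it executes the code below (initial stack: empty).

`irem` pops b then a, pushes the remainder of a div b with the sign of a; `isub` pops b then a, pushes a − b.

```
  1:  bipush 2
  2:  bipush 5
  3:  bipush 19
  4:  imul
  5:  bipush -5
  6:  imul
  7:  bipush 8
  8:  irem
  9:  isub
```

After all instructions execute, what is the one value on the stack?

bipush 2   [2]
bipush 5   [2, 5]
bipush 19  [2, 5, 19]
imul       [2, 95]
bipush -5  [2, 95, -5]
imul       [2, -475]
bipush 8   [2, -475, 8]
irem       [2, -3]
isub       [5]

5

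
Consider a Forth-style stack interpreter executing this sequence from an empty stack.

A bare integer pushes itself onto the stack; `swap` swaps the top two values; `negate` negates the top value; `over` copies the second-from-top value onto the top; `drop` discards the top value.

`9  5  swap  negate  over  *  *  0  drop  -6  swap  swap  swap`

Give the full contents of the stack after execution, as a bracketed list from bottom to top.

9      -> 9
5      -> 9 5
swap   -> 5 9
negate -> 5 -9
over   -> 5 -9 5
*      -> 5 -45
*      -> -225
0      -> -225 0
drop   -> -225
-6     -> -225 -6
swap   -> -6 -225
swap   -> -225 -6
swap   -> -6 -225

[-6, -225]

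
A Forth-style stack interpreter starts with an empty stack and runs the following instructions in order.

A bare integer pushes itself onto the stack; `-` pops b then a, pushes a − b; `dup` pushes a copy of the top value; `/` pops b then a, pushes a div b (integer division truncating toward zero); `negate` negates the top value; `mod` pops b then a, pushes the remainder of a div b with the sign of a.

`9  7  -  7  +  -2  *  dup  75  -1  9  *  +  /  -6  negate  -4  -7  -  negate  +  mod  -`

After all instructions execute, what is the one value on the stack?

9      -> 9
7      -> 9 7
-      -> 2
7      -> 2 7
+      -> 9
-2     -> 9 -2
*      -> -18
dup    -> -18 -18
75     -> -18 -18 75
-1     -> -18 -18 75 -1
9      -> -18 -18 75 -1 9
*      -> -18 -18 75 -9
+      -> -18 -18 66
/      -> -18 0
-6     -> -18 0 -6
negate -> -18 0 6
-4     -> -18 0 6 -4
-7     -> -18 0 6 -4 -7
-      -> -18 0 6 3
negate -> -18 0 6 -3
+      -> -18 0 3
mod    -> -18 0
-      -> -18

-18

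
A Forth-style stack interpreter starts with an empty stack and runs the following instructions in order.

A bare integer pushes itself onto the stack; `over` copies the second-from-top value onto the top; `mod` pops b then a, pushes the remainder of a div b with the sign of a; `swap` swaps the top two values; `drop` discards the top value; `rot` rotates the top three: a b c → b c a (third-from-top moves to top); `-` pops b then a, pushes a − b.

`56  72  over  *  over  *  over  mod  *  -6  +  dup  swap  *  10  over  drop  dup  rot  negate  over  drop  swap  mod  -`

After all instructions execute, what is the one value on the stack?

16

56     : [56]
72     : [56, 72]
over   : [56, 72, 56]
*      : [56, 4032]
over   : [56, 4032, 56]
*      : [56, 225792]
over   : [56, 225792, 56]
mod    : [56, 0]
*      : [0]
-6     : [0, -6]
+      : [-6]
dup    : [-6, -6]
swap   : [-6, -6]
*      : [36]
10     : [36, 10]
over   : [36, 10, 36]
drop   : [36, 10]
dup    : [36, 10, 10]
rot    : [10, 10, 36]
negate : [10, 10, -36]
over   : [10, 10, -36, 10]
drop   : [10, 10, -36]
swap   : [10, -36, 10]
mod    : [10, -6]
-      : [16]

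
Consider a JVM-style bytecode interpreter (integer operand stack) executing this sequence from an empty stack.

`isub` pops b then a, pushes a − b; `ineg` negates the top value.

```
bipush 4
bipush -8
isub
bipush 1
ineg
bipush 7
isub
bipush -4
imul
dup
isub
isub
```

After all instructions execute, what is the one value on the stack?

bipush 4   4
bipush -8  4 -8
isub       12
bipush 1   12 1
ineg       12 -1
bipush 7   12 -1 7
isub       12 -8
bipush -4  12 -8 -4
imul       12 32
dup        12 32 32
isub       12 0
isub       12

12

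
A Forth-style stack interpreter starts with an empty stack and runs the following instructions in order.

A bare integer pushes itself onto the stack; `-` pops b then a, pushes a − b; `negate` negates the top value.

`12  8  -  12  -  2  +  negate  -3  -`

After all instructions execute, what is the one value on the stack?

9

12     → 12
8      → 12 8
-      → 4
12     → 4 12
-      → -8
2      → -8 2
+      → -6
negate → 6
-3     → 6 -3
-      → 9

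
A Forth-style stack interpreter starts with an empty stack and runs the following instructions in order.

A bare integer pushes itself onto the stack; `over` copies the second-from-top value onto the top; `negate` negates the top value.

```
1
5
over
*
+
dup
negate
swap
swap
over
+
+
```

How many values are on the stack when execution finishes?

1      → [1]
5      → [1, 5]
over   → [1, 5, 1]
*      → [1, 5]
+      → [6]
dup    → [6, 6]
negate → [6, -6]
swap   → [-6, 6]
swap   → [6, -6]
over   → [6, -6, 6]
+      → [6, 0]
+      → [6]

1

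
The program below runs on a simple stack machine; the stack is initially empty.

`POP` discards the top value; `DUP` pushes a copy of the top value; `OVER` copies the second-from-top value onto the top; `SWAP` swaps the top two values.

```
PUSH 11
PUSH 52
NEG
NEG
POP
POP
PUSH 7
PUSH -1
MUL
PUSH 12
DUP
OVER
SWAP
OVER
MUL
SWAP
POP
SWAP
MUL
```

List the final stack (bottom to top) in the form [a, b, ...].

PUSH 11 : [11]
PUSH 52 : [11, 52]
NEG     : [11, -52]
NEG     : [11, 52]
POP     : [11]
POP     : []
PUSH 7  : [7]
PUSH -1 : [7, -1]
MUL     : [-7]
PUSH 12 : [-7, 12]
DUP     : [-7, 12, 12]
OVER    : [-7, 12, 12, 12]
SWAP    : [-7, 12, 12, 12]
OVER    : [-7, 12, 12, 12, 12]
MUL     : [-7, 12, 12, 144]
SWAP    : [-7, 12, 144, 12]
POP     : [-7, 12, 144]
SWAP    : [-7, 144, 12]
MUL     : [-7, 1728]

[-7, 1728]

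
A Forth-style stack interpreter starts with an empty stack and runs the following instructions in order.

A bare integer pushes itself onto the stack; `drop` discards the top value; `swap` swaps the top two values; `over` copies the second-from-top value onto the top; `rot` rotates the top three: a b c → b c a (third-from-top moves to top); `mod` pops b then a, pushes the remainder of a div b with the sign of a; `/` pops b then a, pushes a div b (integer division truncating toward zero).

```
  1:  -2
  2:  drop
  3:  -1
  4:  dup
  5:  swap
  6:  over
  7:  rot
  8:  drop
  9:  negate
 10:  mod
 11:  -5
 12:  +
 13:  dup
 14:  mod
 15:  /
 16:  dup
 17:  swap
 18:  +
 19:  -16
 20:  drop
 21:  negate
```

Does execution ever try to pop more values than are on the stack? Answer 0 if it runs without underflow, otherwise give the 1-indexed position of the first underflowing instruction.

-2     → -2
drop   → (empty)
-1     → -1
dup    → -1 -1
swap   → -1 -1
over   → -1 -1 -1
rot    → -1 -1 -1
drop   → -1 -1
negate → -1 1
mod    → 0
-5     → 0 -5
+      → -5
dup    → -5 -5
mod    → 0
/  — needs 2 operands, stack has 1 → underflow

15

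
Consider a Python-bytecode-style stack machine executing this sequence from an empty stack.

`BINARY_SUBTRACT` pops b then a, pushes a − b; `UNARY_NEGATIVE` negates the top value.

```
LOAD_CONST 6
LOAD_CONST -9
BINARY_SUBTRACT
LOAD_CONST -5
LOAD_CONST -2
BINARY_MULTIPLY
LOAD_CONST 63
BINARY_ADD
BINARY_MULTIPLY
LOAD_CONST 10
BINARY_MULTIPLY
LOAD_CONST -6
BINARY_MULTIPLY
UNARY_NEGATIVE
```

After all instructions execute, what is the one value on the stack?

65700

LOAD_CONST 6     6
LOAD_CONST -9    6 -9
BINARY_SUBTRACT  15
LOAD_CONST -5    15 -5
LOAD_CONST -2    15 -5 -2
BINARY_MULTIPLY  15 10
LOAD_CONST 63    15 10 63
BINARY_ADD       15 73
BINARY_MULTIPLY  1095
LOAD_CONST 10    1095 10
BINARY_MULTIPLY  10950
LOAD_CONST -6    10950 -6
BINARY_MULTIPLY  -65700
UNARY_NEGATIVE   65700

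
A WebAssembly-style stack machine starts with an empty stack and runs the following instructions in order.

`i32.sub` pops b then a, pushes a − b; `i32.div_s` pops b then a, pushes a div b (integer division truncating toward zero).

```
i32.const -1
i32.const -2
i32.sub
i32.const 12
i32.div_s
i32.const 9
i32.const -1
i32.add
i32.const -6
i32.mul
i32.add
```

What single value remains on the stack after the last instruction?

i32.const -1 → -1
i32.const -2 → -1 -2
i32.sub      → 1
i32.const 12 → 1 12
i32.div_s    → 0
i32.const 9  → 0 9
i32.const -1 → 0 9 -1
i32.add      → 0 8
i32.const -6 → 0 8 -6
i32.mul      → 0 -48
i32.add      → -48

-48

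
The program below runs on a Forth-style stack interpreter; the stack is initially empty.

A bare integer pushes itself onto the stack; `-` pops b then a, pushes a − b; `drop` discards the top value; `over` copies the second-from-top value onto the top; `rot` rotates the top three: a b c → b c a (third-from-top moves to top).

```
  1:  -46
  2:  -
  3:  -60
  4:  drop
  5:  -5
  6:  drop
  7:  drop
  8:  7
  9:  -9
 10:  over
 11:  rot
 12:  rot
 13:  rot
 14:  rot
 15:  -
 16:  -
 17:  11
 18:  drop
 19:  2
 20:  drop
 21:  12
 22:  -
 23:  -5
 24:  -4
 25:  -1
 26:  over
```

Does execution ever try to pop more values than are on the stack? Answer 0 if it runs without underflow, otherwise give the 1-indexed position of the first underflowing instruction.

2

-46  [-46]
-  — needs 2 operands, stack has 1 → underflow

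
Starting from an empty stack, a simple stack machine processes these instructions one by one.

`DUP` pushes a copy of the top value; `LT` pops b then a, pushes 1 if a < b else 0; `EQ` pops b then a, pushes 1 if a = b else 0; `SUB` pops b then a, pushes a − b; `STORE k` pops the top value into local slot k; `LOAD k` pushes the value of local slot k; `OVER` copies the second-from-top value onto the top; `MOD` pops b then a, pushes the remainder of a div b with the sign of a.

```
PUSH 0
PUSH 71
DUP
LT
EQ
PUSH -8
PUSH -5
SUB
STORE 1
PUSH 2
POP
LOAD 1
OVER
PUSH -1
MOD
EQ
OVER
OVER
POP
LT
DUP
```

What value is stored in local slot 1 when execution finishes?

-3

PUSH 0  -> 0
PUSH 71 -> 0 71
DUP     -> 0 71 71
LT      -> 0 0
EQ      -> 1
PUSH -8 -> 1 -8
PUSH -5 -> 1 -8 -5
SUB     -> 1 -3
STORE 1 -> 1
PUSH 2  -> 1 2
POP     -> 1
LOAD 1  -> 1 -3
OVER    -> 1 -3 1
PUSH -1 -> 1 -3 1 -1
MOD     -> 1 -3 0
EQ      -> 1 0
OVER    -> 1 0 1
OVER    -> 1 0 1 0
POP     -> 1 0 1
LT      -> 1 1
DUP     -> 1 1 1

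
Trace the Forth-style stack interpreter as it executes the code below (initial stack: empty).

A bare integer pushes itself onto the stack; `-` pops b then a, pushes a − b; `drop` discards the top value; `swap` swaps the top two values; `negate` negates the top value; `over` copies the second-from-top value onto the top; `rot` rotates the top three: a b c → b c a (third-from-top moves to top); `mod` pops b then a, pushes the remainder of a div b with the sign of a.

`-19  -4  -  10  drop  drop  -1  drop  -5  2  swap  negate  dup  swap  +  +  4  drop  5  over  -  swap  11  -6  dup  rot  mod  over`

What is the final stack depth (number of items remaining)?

-19    : -19
-4     : -19 -4
-      : -15
10     : -15 10
drop   : -15
drop   : (empty)
-1     : -1
drop   : (empty)
-5     : -5
2      : -5 2
swap   : 2 -5
negate : 2 5
dup    : 2 5 5
swap   : 2 5 5
+      : 2 10
+      : 12
4      : 12 4
drop   : 12
5      : 12 5
over   : 12 5 12
-      : 12 -7
swap   : -7 12
11     : -7 12 11
-6     : -7 12 11 -6
dup    : -7 12 11 -6 -6
rot    : -7 12 -6 -6 11
mod    : -7 12 -6 -6
over   : -7 12 -6 -6 -6

5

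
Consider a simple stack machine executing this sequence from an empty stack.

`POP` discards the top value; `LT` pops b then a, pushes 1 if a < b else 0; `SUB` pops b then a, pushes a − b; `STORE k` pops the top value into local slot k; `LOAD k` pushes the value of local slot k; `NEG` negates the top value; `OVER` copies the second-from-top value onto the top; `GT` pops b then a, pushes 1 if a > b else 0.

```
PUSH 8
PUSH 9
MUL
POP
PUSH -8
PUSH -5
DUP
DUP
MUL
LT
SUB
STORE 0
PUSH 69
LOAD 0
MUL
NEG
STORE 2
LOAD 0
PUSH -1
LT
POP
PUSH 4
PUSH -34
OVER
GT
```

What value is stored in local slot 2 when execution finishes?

621

PUSH 8   → 8
PUSH 9   → 8 9
MUL      → 72
POP      → (empty)
PUSH -8  → -8
PUSH -5  → -8 -5
DUP      → -8 -5 -5
DUP      → -8 -5 -5 -5
MUL      → -8 -5 25
LT       → -8 1
SUB      → -9
STORE 0  → (empty)
PUSH 69  → 69
LOAD 0   → 69 -9
MUL      → -621
NEG      → 621
STORE 2  → (empty)
LOAD 0   → -9
PUSH -1  → -9 -1
LT       → 1
POP      → (empty)
PUSH 4   → 4
PUSH -34 → 4 -34
OVER     → 4 -34 4
GT       → 4 0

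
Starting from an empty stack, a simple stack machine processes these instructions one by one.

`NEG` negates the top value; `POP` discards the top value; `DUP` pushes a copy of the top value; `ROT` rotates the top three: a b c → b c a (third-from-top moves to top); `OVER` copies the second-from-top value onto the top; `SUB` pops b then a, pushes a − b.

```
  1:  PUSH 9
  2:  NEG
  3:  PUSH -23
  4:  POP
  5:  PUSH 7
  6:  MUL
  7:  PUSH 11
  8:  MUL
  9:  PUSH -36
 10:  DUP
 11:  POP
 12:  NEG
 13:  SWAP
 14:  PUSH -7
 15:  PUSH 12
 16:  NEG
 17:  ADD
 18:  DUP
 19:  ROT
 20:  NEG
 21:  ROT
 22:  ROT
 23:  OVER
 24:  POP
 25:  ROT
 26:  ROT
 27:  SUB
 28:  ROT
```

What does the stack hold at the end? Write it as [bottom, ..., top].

[-19, 712, 36]

PUSH 9   -> 9
NEG      -> -9
PUSH -23 -> -9 -23
POP      -> -9
PUSH 7   -> -9 7
MUL      -> -63
PUSH 11  -> -63 11
MUL      -> -693
PUSH -36 -> -693 -36
DUP      -> -693 -36 -36
POP      -> -693 -36
NEG      -> -693 36
SWAP     -> 36 -693
PUSH -7  -> 36 -693 -7
PUSH 12  -> 36 -693 -7 12
NEG      -> 36 -693 -7 -12
ADD      -> 36 -693 -19
DUP      -> 36 -693 -19 -19
ROT      -> 36 -19 -19 -693
NEG      -> 36 -19 -19 693
ROT      -> 36 -19 693 -19
ROT      -> 36 693 -19 -19
OVER     -> 36 693 -19 -19 -19
POP      -> 36 693 -19 -19
ROT      -> 36 -19 -19 693
ROT      -> 36 -19 693 -19
SUB      -> 36 -19 712
ROT      -> -19 712 36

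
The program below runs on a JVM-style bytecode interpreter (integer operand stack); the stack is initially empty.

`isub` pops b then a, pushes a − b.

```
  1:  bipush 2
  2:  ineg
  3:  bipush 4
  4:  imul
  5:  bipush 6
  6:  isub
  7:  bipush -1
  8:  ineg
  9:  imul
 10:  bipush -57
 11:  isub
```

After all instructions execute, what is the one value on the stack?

43

bipush 2    [2]
ineg        [-2]
bipush 4    [-2, 4]
imul        [-8]
bipush 6    [-8, 6]
isub        [-14]
bipush -1   [-14, -1]
ineg        [-14, 1]
imul        [-14]
bipush -57  [-14, -57]
isub        [43]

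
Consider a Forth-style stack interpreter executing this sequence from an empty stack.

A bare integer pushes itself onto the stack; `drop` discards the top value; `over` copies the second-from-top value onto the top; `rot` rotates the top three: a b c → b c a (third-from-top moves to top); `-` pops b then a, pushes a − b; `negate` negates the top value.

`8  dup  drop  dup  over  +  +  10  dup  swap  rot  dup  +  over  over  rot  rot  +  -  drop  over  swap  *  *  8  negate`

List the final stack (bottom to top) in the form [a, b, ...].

8      -> [8]
dup    -> [8, 8]
drop   -> [8]
dup    -> [8, 8]
over   -> [8, 8, 8]
+      -> [8, 16]
+      -> [24]
10     -> [24, 10]
dup    -> [24, 10, 10]
swap   -> [24, 10, 10]
rot    -> [10, 10, 24]
dup    -> [10, 10, 24, 24]
+      -> [10, 10, 48]
over   -> [10, 10, 48, 10]
over   -> [10, 10, 48, 10, 48]
rot    -> [10, 10, 10, 48, 48]
rot    -> [10, 10, 48, 48, 10]
+      -> [10, 10, 48, 58]
-      -> [10, 10, -10]
drop   -> [10, 10]
over   -> [10, 10, 10]
swap   -> [10, 10, 10]
*      -> [10, 100]
*      -> [1000]
8      -> [1000, 8]
negate -> [1000, -8]

[1000, -8]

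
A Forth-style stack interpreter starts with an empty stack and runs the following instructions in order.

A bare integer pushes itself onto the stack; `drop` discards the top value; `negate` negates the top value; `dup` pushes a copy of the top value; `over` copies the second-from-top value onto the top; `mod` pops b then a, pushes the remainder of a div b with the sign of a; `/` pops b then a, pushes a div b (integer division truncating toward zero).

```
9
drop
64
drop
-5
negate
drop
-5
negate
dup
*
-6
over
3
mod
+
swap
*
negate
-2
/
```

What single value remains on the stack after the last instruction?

-62

9      → 9
drop   → (empty)
64     → 64
drop   → (empty)
-5     → -5
negate → 5
drop   → (empty)
-5     → -5
negate → 5
dup    → 5 5
*      → 25
-6     → 25 -6
over   → 25 -6 25
3      → 25 -6 25 3
mod    → 25 -6 1
+      → 25 -5
swap   → -5 25
*      → -125
negate → 125
-2     → 125 -2
/      → -62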